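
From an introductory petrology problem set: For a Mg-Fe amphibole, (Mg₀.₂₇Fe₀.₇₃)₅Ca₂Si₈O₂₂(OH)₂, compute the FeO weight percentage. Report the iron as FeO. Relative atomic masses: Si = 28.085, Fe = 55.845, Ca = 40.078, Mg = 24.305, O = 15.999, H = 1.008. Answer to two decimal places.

28.27 wt%

M((Mg₀.₂₇Fe₀.₇₃)₅Ca₂Si₈O₂₂(OH)₂) = 927.474 g/mol; M(FeO) = 71.844 g/mol.
Moles FeO per formula unit = 3.65 Fe ÷ 1 = 3.6500.
FeO fraction = (3.6500 × 71.844) / 927.474 = 262.231/927.474 = 0.2827.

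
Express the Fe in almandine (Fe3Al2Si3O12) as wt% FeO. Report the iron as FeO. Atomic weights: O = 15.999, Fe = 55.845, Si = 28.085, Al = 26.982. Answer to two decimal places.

Molar mass of Fe3Al2Si3O12 = 3·55.845 + 2·26.982 + 3·28.085 + 12·15.999 = 497.742 g/mol.
Each formula unit contains 3 Fe, equivalent to 3/1 = 3.0000 mol FeO.
M(FeO) = 1×55.845 + 1×15.999 = 71.844 g/mol.
Mass of FeO per formula unit = 3.0000 × 71.844 = 215.532 g.
FeO wt% = 215.532 / 497.742 × 100 = 43.30%.

43.30 wt%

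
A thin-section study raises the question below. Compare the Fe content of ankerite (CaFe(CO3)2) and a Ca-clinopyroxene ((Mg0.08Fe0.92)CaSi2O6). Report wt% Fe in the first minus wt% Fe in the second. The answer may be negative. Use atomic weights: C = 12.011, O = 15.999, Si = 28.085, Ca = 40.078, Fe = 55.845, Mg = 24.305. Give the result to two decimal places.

M(CaFe(CO3)2) = 215.939 g/mol, so wt% Fe = 55.845/215.939 × 100 = 25.86%.
M((Mg0.08Fe0.92)CaSi2O6) = 245.564 g/mol, so wt% Fe = 51.377/245.564 × 100 = 20.92%.
25.86 − 20.92 = 4.94 pp.

4.94 percentage points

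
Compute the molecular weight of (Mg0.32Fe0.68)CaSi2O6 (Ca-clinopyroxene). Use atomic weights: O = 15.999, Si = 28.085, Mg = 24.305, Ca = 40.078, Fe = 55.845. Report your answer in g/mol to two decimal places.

The formula mass is the sum 0.32×24.305 + 0.68×55.845 + 1×40.078 + 2×28.085 + 6×15.999.

237.99 g/mol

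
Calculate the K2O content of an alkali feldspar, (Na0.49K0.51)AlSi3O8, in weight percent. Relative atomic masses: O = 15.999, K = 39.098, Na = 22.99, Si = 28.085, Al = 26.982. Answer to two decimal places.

8.88 wt%

M((Na0.49K0.51)AlSi3O8) = 270.434 g/mol; M(K2O) = 94.195 g/mol.
Moles K2O per formula unit = 0.51 K ÷ 2 = 0.2550.
K2O fraction = (0.2550 × 94.195) / 270.434 = 24.020/270.434 = 0.0888.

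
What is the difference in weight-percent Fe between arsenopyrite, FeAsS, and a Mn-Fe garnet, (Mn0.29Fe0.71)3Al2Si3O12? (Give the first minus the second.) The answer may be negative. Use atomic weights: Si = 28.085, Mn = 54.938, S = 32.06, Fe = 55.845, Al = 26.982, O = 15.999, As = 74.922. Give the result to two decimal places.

10.36 percentage points

First mineral: 55.845 g Fe in 162.827 g formula = 34.30 wt% Fe.
Second mineral: 118.950 g Fe in 496.953 g formula = 23.94 wt% Fe.
34.30% − 23.94% gives a difference of 10.36 percentage points.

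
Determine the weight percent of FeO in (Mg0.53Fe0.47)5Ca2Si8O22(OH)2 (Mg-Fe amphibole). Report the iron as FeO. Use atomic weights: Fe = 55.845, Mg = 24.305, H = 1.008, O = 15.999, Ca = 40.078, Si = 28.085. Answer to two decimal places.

19.05 wt%

Formula mass = 886.472 g/mol.
2.35 Fe → 2.3500 mol FeO per formula unit; M(FeO) = 71.844, so FeO mass = 168.833 g.
168.833/886.472 × 100 = 19.05 wt%.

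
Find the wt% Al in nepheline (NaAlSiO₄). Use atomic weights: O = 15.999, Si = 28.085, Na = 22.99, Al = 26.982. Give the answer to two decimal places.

18.99 weight percent

M(NaAlSiO₄) = 142.053 g/mol.
Al contributes 1 × 26.982 = 26.982 g per mole.
26.982/142.053 = 0.1899 → 18.99%.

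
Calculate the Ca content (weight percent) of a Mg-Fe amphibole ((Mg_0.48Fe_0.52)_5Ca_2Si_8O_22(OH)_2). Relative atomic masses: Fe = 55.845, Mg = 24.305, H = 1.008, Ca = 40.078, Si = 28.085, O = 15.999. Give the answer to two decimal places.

Formula mass = 2.40×24.305 + 2.60×55.845 + 2×40.078 + 8×28.085 + 24×15.999 + 2×1.008 = 894.357 g/mol, of which 80.156 g is Ca.
So Ca makes up 80.156/894.357 = 0.0896 of the mass, i.e. 8.96%.

8.96 weight percent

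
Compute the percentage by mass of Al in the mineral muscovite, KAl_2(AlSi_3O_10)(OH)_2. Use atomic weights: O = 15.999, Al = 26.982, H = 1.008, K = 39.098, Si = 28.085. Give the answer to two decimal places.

20.32 weight percent

Formula mass = 1×39.098 + 3×26.982 + 3×28.085 + 12×15.999 + 2×1.008 = 398.303 g/mol, of which 80.946 g is Al.
So Al makes up 80.946/398.303 = 0.2032 of the mass, i.e. 20.32%.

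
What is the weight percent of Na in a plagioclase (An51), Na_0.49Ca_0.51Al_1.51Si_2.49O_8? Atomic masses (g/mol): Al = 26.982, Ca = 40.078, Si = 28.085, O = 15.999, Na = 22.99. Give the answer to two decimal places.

4.17 mass %

M(Na_0.49Ca_0.51Al_1.51Si_2.49O_8) = 270.371 g/mol.
Na contributes 0.49 × 22.99 = 11.265 g per mole.
11.265/270.371 = 0.0417 → 4.17%.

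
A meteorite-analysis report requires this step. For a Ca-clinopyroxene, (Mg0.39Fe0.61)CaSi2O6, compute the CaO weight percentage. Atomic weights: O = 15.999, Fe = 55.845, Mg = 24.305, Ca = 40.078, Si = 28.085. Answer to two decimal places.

23.78 wt%

Formula mass = 235.786 g/mol.
1 Ca → 1.0000 mol CaO per formula unit; M(CaO) = 56.077, so CaO mass = 56.077 g.
56.077/235.786 × 100 = 23.78 wt%.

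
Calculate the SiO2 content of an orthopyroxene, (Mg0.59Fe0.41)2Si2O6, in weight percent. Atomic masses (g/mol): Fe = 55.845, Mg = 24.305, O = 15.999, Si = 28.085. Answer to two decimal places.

53.02 wt%

Formula mass = 226.637 g/mol.
2 Si → 2.0000 mol SiO2 per formula unit; M(SiO2) = 60.083, so SiO2 mass = 120.166 g.
120.166/226.637 × 100 = 53.02 wt%.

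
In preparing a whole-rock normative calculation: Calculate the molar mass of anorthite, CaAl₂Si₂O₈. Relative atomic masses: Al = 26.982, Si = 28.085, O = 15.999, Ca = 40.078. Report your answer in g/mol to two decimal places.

The formula mass is the sum 1×40.078 + 2×26.982 + 2×28.085 + 8×15.999.

278.20 g/mol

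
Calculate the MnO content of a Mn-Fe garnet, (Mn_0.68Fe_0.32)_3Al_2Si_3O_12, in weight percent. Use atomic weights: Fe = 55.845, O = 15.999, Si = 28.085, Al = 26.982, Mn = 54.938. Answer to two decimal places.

29.18 wt%

M((Mn_0.68Fe_0.32)_3Al_2Si_3O_12) = 495.892 g/mol; M(MnO) = 70.937 g/mol.
Moles MnO per formula unit = 2.04 Mn ÷ 1 = 2.0400.
MnO fraction = (2.0400 × 70.937) / 495.892 = 144.711/495.892 = 0.2918.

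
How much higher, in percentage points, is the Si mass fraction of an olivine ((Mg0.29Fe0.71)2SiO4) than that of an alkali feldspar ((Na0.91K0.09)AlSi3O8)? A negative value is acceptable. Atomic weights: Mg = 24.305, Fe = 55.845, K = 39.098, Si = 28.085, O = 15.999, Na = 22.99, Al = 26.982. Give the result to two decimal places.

M((Mg0.29Fe0.71)2SiO4) = 185.478 g/mol, so wt% Si = 28.085/185.478 × 100 = 15.14%.
M((Na0.91K0.09)AlSi3O8) = 263.669 g/mol, so wt% Si = 84.255/263.669 × 100 = 31.95%.
15.14 − 31.95 = -16.81 pp.

-16.81 percentage points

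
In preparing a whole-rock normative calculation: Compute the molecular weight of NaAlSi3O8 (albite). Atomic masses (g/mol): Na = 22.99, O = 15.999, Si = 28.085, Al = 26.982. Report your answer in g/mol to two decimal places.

M = 1·22.99 + 1·26.982 + 3·28.085 + 8·15.999

262.22 g/mol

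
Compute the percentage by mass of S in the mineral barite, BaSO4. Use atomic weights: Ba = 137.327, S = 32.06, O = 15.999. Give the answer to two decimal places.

13.74 weight percent

Formula mass = 1·137.327 + 1·32.06 + 4·15.999 = 233.383 g/mol, of which 32.060 g is S.
So S makes up 32.060/233.383 = 0.1374 of the mass, i.e. 13.74%.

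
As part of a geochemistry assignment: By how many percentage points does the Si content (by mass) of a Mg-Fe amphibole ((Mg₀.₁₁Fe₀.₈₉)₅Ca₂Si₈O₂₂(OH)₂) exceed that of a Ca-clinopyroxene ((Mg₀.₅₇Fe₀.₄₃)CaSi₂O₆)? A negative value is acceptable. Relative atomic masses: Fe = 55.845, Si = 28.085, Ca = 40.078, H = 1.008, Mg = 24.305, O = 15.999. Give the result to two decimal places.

-0.83 percentage points

First mineral: 224.680 g Si in 952.706 g formula = 23.58 wt% Si.
Second mineral: 56.170 g Si in 230.109 g formula = 24.41 wt% Si.
23.58% − 24.41% gives a difference of -0.83 percentage points.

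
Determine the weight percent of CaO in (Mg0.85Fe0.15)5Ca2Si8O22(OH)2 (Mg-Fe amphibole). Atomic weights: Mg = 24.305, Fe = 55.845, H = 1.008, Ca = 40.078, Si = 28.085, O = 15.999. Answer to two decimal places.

13.42 wt%

Formula mass = 836.008 g/mol.
2 Ca → 2.0000 mol CaO per formula unit; M(CaO) = 56.077, so CaO mass = 112.154 g.
112.154/836.008 × 100 = 13.42 wt%.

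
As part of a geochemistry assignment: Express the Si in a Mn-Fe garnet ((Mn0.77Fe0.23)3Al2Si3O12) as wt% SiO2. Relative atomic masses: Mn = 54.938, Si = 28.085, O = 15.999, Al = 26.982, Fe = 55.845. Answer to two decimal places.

36.37 wt%

Molar mass of (Mn0.77Fe0.23)3Al2Si3O12 = 2.31*54.938 + 0.69*55.845 + 2*26.982 + 3*28.085 + 12*15.999 = 495.647 g/mol.
Each formula unit contains 3 Si, equivalent to 3/1 = 3.0000 mol SiO2.
M(SiO2) = 1×28.085 + 2×15.999 = 60.083 g/mol.
Mass of SiO2 per formula unit = 3.0000 × 60.083 = 180.249 g.
SiO2 wt% = 180.249 / 495.647 × 100 = 36.37%.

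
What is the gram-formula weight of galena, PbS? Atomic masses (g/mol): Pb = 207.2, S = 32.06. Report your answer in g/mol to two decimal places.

Pb: 1 × 207.2 = 207.2000
S: 1 × 32.06 = 32.0600
Summing the contributions gives the formula mass.

239.26 g/mol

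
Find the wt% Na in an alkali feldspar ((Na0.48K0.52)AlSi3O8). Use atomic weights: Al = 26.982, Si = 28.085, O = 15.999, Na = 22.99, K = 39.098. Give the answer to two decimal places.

Formula mass = 0.48×22.99 + 0.52×39.098 + 1×26.982 + 3×28.085 + 8×15.999 = 270.595 g/mol, of which 11.035 g is Na.
So Na makes up 11.035/270.595 = 0.0408 of the mass, i.e. 4.08%.

4.08 weight percent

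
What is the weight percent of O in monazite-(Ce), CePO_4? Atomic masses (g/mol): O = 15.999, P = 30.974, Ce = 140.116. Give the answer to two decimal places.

27.22 weight percent

M(CePO_4) = 235.086 g/mol.
O contributes 4 × 15.999 = 63.996 g per mole.
63.996/235.086 = 0.2722 → 27.22%.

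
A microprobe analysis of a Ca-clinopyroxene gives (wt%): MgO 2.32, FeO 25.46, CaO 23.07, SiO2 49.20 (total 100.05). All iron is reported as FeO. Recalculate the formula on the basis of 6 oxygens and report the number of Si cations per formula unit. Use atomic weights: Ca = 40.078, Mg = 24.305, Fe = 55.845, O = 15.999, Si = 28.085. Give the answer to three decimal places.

2.32 wt% MgO ÷ 40.304 g/mol = 0.05756 mol, giving 0.05756 Mg and 0.05756 O.
25.46 wt% FeO ÷ 71.844 g/mol = 0.35438 mol, giving 0.35438 Fe and 0.35438 O.
23.07 wt% CaO ÷ 56.077 g/mol = 0.41140 mol, giving 0.41140 Ca and 0.41140 O.
49.20 wt% SiO2 ÷ 60.083 g/mol = 0.81887 mol, giving 0.81887 Si and 1.63774 O.
Oxygen sums to 2.46108; scaling by 6/2.46108 = 2.43795 puts the formula on 6 O.
Si: 0.81887 × 2.43795 = 1.996 atoms per formula unit.

1.996 Si apfu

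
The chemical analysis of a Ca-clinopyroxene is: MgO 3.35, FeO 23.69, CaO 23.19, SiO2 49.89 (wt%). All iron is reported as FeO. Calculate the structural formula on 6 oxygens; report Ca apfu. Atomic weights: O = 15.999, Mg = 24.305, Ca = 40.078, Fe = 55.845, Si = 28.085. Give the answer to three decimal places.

3.35 wt% MgO ÷ 40.304 g/mol = 0.08312 mol, giving 0.08312 Mg and 0.08312 O.
23.69 wt% FeO ÷ 71.844 g/mol = 0.32974 mol, giving 0.32974 Fe and 0.32974 O.
23.19 wt% CaO ÷ 56.077 g/mol = 0.41354 mol, giving 0.41354 Ca and 0.41354 O.
49.89 wt% SiO2 ÷ 60.083 g/mol = 0.83035 mol, giving 0.83035 Si and 1.66070 O.
Oxygen sums to 2.48710; scaling by 6/2.48710 = 2.41245 puts the formula on 6 O.
Ca: 0.41354 × 2.41245 = 0.998 atoms per formula unit.

0.998 Ca apfu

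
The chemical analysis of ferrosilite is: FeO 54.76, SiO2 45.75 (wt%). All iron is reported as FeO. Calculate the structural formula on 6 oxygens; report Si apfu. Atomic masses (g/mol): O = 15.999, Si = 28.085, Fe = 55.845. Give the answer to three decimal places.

FeO (M=71.844): mol = 0.76221; Fe = 0.76221, O = 0.76221.
SiO2 (M=60.083): mol = 0.76145; Si = 0.76145, O = 1.52290.
ΣO = 2.28511; factor = 6/ΣO = 2.62569.
Si apfu = 0.76145 × 2.62569 = 1.999.

1.999 Si apfu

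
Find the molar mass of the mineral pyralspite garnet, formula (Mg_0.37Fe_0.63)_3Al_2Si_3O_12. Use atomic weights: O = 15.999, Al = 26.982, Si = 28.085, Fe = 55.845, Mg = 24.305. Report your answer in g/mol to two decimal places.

M = 1.11×24.305 + 1.89×55.845 + 2×26.982 + 3×28.085 + 12×15.999

462.73 g/mol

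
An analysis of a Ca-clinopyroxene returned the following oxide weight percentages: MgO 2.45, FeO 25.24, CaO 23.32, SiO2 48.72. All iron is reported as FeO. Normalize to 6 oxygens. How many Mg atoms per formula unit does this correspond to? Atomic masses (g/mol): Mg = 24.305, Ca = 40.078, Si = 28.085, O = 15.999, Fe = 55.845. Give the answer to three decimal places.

2.45 wt% MgO ÷ 40.304 g/mol = 0.06079 mol, giving 0.06079 Mg and 0.06079 O.
25.24 wt% FeO ÷ 71.844 g/mol = 0.35132 mol, giving 0.35132 Fe and 0.35132 O.
23.32 wt% CaO ÷ 56.077 g/mol = 0.41586 mol, giving 0.41586 Ca and 0.41586 O.
48.72 wt% SiO2 ÷ 60.083 g/mol = 0.81088 mol, giving 0.81088 Si and 1.62176 O.
Oxygen sums to 2.44973; scaling by 6/2.44973 = 2.44925 puts the formula on 6 O.
Mg: 0.06079 × 2.44925 = 0.149 atoms per formula unit.

0.149 Mg apfu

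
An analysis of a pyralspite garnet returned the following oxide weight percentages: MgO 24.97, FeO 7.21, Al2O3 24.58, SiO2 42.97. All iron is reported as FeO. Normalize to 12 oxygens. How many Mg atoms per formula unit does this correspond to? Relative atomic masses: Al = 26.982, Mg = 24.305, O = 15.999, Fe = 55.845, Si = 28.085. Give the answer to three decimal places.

2.587 Mg apfu

MgO (M=40.304): mol = 0.61954; Mg = 0.61954, O = 0.61954.
FeO (M=71.844): mol = 0.10036; Fe = 0.10036, O = 0.10036.
Al2O3 (M=101.961): mol = 0.24107; Al = 0.48214, O = 0.72321.
SiO2 (M=60.083): mol = 0.71518; Si = 0.71518, O = 1.43036.
ΣO = 2.87347; factor = 12/ΣO = 4.17614.
Mg apfu = 0.61954 × 4.17614 = 2.587.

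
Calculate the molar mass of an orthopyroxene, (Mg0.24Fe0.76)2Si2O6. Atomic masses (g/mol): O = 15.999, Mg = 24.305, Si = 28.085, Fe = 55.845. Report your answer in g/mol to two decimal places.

The formula mass is the sum 0.48(24.305) + 1.52(55.845) + 2(28.085) + 6(15.999).

248.71 g/mol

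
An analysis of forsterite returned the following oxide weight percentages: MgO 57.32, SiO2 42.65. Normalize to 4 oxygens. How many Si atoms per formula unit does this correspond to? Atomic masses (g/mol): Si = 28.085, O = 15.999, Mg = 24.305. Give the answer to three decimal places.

0.999 Si apfu

MgO: 57.32/40.304 = 1.42219 mol → 1.42219 mol Mg, 1.42219 mol O.
SiO2: 42.65/60.083 = 0.70985 mol → 0.70985 mol Si, 1.41970 mol O.
Total oxygen = 2.84189 mol. Normalization factor = 4/2.84189 = 1.40751.
Si per 4 O = 0.70985 × 1.40751 = 0.999.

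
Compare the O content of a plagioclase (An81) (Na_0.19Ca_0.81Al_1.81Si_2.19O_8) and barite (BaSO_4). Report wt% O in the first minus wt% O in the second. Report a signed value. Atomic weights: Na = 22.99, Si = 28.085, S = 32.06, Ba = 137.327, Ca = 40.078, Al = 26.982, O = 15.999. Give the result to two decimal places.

19.09 percentage points

M(Na_0.19Ca_0.81Al_1.81Si_2.19O_8) = 275.167 g/mol, so wt% O = 127.992/275.167 × 100 = 46.51%.
M(BaSO_4) = 233.383 g/mol, so wt% O = 63.996/233.383 × 100 = 27.42%.
46.51 − 27.42 = 19.09 pp.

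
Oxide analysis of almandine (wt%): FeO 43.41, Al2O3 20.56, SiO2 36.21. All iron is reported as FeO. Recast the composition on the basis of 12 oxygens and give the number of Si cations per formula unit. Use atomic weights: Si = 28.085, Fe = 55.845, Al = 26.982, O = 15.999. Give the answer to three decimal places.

2.995 Si apfu

43.41 wt% FeO ÷ 71.844 g/mol = 0.60423 mol, giving 0.60423 Fe and 0.60423 O.
20.56 wt% Al2O3 ÷ 101.961 g/mol = 0.20165 mol, giving 0.40330 Al and 0.60495 O.
36.21 wt% SiO2 ÷ 60.083 g/mol = 0.60267 mol, giving 0.60267 Si and 1.20534 O.
Oxygen sums to 2.41452; scaling by 12/2.41452 = 4.96993 puts the formula on 12 O.
Si: 0.60267 × 4.96993 = 2.995 atoms per formula unit.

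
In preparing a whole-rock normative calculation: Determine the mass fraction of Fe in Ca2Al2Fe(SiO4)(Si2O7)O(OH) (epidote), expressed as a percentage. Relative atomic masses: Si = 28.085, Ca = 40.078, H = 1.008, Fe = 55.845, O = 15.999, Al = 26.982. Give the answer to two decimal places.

11.56 wt%

Formula mass = 2×40.078 + 2×26.982 + 1×55.845 + 3×28.085 + 13×15.999 + 1×1.008 = 483.215 g/mol, of which 55.845 g is Fe.
So Fe makes up 55.845/483.215 = 0.1156 of the mass, i.e. 11.56%.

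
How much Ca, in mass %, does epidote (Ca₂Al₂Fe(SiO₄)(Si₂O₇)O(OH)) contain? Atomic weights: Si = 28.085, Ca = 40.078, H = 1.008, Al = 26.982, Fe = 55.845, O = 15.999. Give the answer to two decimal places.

16.59 mass %

Molar mass of Ca₂Al₂Fe(SiO₄)(Si₂O₇)O(OH): 2·40.078 + 2·26.982 + 1·55.845 + 3·28.085 + 13·15.999 + 1·1.008 = 483.215 g/mol.
Mass of Ca per formula unit: 2 × 40.078 = 80.156 g.
Weight fraction Ca = 80.156 / 483.215 = 0.1659.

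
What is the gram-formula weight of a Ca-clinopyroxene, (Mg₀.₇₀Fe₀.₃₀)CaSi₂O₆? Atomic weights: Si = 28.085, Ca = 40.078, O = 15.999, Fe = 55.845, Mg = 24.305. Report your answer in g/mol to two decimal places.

226.01 g/mol

The formula mass is the sum 0.70*24.305 + 0.30*55.845 + 1*40.078 + 2*28.085 + 6*15.999.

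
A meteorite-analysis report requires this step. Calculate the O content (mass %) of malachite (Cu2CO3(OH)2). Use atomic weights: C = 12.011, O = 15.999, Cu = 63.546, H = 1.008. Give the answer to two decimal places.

36.18 mass %

Formula mass = 2×63.546 + 1×12.011 + 5×15.999 + 2×1.008 = 221.114 g/mol, of which 79.995 g is O.
So O makes up 79.995/221.114 = 0.3618 of the mass, i.e. 36.18%.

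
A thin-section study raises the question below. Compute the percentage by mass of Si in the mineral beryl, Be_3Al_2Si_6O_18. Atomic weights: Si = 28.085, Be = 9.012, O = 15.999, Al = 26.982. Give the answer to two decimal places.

M(Be_3Al_2Si_6O_18) = 537.492 g/mol.
Si contributes 6 × 28.085 = 168.510 g per mole.
168.510/537.492 = 0.3135 → 31.35%.

31.35 wt%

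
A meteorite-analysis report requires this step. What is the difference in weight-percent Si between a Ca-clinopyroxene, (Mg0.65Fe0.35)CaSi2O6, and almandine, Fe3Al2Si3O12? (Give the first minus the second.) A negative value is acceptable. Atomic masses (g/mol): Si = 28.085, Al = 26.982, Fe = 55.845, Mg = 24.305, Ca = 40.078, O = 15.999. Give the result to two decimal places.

7.75 percentage points

First mineral: 56.170 g Si in 227.586 g formula = 24.68 wt% Si.
Second mineral: 84.255 g Si in 497.742 g formula = 16.93 wt% Si.
24.68% − 16.93% gives a difference of 7.75 percentage points.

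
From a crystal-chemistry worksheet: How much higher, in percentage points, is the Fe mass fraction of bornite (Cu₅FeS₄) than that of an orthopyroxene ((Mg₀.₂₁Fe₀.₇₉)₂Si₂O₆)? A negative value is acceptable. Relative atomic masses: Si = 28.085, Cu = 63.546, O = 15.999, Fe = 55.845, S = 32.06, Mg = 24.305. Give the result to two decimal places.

First mineral: 55.845 g Fe in 501.815 g formula = 11.13 wt% Fe.
Second mineral: 88.235 g Fe in 250.607 g formula = 35.21 wt% Fe.
11.13% − 35.21% gives a difference of -24.08 percentage points.

-24.08 percentage points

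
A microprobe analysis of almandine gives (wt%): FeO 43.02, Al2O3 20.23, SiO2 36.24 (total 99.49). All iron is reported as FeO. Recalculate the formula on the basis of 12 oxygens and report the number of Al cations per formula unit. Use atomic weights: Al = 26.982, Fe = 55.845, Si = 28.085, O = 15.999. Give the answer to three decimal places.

1.984 Al apfu

FeO: 43.02/71.844 = 0.59880 mol → 0.59880 mol Fe, 0.59880 mol O.
Al2O3: 20.23/101.961 = 0.19841 mol → 0.39682 mol Al, 0.59523 mol O.
SiO2: 36.24/60.083 = 0.60317 mol → 0.60317 mol Si, 1.20634 mol O.
Total oxygen = 2.40037 mol. Normalization factor = 12/2.40037 = 4.99923.
Al per 12 O = 0.39682 × 4.99923 = 1.984.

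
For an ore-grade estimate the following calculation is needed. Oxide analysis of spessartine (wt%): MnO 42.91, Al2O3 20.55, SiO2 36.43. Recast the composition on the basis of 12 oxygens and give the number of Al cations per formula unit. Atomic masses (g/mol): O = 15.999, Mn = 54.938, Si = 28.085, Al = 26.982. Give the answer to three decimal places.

1.997 Al apfu

MnO (M=70.937): mol = 0.60490; Mn = 0.60490, O = 0.60490.
Al2O3 (M=101.961): mol = 0.20155; Al = 0.40310, O = 0.60465.
SiO2 (M=60.083): mol = 0.60633; Si = 0.60633, O = 1.21266.
ΣO = 2.42221; factor = 12/ΣO = 4.95415.
Al apfu = 0.40310 × 4.95415 = 1.997.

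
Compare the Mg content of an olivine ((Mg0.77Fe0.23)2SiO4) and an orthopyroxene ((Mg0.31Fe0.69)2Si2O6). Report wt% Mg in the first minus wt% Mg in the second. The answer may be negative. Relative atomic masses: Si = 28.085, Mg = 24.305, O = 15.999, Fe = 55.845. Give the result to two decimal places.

17.95 percentage points

Mg in (Mg0.77Fe0.23)2SiO4: molar mass 155.199 g/mol; 1.54×24.305 = 37.430 g → 24.12 wt%.
Mg in (Mg0.31Fe0.69)2Si2O6: molar mass 244.299 g/mol; 0.62×24.305 = 15.069 g → 6.17 wt%.
Difference = 24.12 − 6.17 = 17.95 percentage points.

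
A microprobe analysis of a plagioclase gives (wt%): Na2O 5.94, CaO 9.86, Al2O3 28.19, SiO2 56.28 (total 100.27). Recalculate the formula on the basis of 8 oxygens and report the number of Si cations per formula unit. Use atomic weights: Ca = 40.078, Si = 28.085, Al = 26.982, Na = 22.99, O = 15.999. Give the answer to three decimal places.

2.519 Si apfu

Na2O: 5.94/61.979 = 0.09584 mol → 0.19168 mol Na, 0.09584 mol O.
CaO: 9.86/56.077 = 0.17583 mol → 0.17583 mol Ca, 0.17583 mol O.
Al2O3: 28.19/101.961 = 0.27648 mol → 0.55296 mol Al, 0.82944 mol O.
SiO2: 56.28/60.083 = 0.93670 mol → 0.93670 mol Si, 1.87340 mol O.
Total oxygen = 2.97451 mol. Normalization factor = 8/2.97451 = 2.68952.
Si per 8 O = 0.93670 × 2.68952 = 2.519.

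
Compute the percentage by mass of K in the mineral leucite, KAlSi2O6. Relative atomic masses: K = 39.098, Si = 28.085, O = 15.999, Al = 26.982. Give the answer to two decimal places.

17.91 weight percent

Formula mass = 1·39.098 + 1·26.982 + 2·28.085 + 6·15.999 = 218.244 g/mol, of which 39.098 g is K.
So K makes up 39.098/218.244 = 0.1791 of the mass, i.e. 17.91%.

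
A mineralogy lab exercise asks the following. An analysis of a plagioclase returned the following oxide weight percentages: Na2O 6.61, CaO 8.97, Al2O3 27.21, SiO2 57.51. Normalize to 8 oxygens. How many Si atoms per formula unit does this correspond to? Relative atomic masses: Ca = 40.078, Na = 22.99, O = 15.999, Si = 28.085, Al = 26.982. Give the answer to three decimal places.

2.568 Si apfu

6.61 wt% Na2O ÷ 61.979 g/mol = 0.10665 mol, giving 0.21330 Na and 0.10665 O.
8.97 wt% CaO ÷ 56.077 g/mol = 0.15996 mol, giving 0.15996 Ca and 0.15996 O.
27.21 wt% Al2O3 ÷ 101.961 g/mol = 0.26687 mol, giving 0.53374 Al and 0.80061 O.
57.51 wt% SiO2 ÷ 60.083 g/mol = 0.95718 mol, giving 0.95718 Si and 1.91436 O.
Oxygen sums to 2.98158; scaling by 8/2.98158 = 2.68314 puts the formula on 8 O.
Si: 0.95718 × 2.68314 = 2.568 atoms per formula unit.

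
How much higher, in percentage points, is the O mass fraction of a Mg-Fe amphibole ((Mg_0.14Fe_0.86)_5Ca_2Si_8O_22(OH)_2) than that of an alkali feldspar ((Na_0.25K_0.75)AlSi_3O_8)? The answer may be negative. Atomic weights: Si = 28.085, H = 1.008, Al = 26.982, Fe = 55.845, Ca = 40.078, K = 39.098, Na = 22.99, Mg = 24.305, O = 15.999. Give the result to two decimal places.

M((Mg_0.14Fe_0.86)_5Ca_2Si_8O_22(OH)_2) = 947.975 g/mol, so wt% O = 383.976/947.975 × 100 = 40.50%.
M((Na_0.25K_0.75)AlSi_3O_8) = 274.300 g/mol, so wt% O = 127.992/274.300 × 100 = 46.66%.
40.50 − 46.66 = -6.16 pp.

-6.16 percentage points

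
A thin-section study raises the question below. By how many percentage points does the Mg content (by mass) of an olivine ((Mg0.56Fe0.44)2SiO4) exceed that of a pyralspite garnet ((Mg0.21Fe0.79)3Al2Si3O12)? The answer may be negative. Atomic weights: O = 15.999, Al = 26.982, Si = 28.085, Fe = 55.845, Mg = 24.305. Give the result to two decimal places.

First mineral: 27.222 g Mg in 168.446 g formula = 16.16 wt% Mg.
Second mineral: 15.312 g Mg in 477.872 g formula = 3.20 wt% Mg.
16.16% − 3.20% gives a difference of 12.96 percentage points.

12.96 percentage points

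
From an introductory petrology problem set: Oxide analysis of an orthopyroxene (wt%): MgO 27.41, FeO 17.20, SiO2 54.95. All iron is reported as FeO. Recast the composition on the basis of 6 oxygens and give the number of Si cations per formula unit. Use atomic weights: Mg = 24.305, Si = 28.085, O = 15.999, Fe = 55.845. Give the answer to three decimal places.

MgO: 27.41/40.304 = 0.68008 mol → 0.68008 mol Mg, 0.68008 mol O.
FeO: 17.20/71.844 = 0.23941 mol → 0.23941 mol Fe, 0.23941 mol O.
SiO2: 54.95/60.083 = 0.91457 mol → 0.91457 mol Si, 1.82914 mol O.
Total oxygen = 2.74863 mol. Normalization factor = 6/2.74863 = 2.18291.
Si per 6 O = 0.91457 × 2.18291 = 1.996.

1.996 Si apfu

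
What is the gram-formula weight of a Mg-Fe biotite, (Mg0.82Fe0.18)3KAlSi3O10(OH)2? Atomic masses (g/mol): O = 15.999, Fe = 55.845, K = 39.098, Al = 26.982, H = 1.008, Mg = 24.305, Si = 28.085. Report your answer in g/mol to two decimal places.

434.29 g/mol

The formula mass is the sum 2.46*24.305 + 0.54*55.845 + 1*39.098 + 1*26.982 + 3*28.085 + 12*15.999 + 2*1.008.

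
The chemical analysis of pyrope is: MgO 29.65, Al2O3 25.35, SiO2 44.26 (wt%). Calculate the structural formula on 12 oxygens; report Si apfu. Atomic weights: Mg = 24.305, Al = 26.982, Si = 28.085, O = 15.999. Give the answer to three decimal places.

2.992 Si apfu

MgO: 29.65/40.304 = 0.73566 mol → 0.73566 mol Mg, 0.73566 mol O.
Al2O3: 25.35/101.961 = 0.24862 mol → 0.49724 mol Al, 0.74586 mol O.
SiO2: 44.26/60.083 = 0.73665 mol → 0.73665 mol Si, 1.47330 mol O.
Total oxygen = 2.95482 mol. Normalization factor = 12/2.95482 = 4.06116.
Si per 12 O = 0.73665 × 4.06116 = 2.992.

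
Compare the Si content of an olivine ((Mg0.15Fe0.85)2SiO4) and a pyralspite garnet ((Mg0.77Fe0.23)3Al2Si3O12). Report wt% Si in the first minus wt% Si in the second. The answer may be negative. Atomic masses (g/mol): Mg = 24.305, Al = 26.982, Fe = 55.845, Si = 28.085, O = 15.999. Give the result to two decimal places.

M((Mg0.15Fe0.85)2SiO4) = 194.309 g/mol, so wt% Si = 28.085/194.309 × 100 = 14.45%.
M((Mg0.77Fe0.23)3Al2Si3O12) = 424.885 g/mol, so wt% Si = 84.255/424.885 × 100 = 19.83%.
14.45 − 19.83 = -5.38 pp.

-5.38 percentage points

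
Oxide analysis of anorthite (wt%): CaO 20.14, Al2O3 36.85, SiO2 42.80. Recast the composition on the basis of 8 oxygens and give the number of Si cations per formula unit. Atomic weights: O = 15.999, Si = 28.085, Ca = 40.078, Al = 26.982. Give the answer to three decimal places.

CaO: 20.14/56.077 = 0.35915 mol → 0.35915 mol Ca, 0.35915 mol O.
Al2O3: 36.85/101.961 = 0.36141 mol → 0.72282 mol Al, 1.08423 mol O.
SiO2: 42.80/60.083 = 0.71235 mol → 0.71235 mol Si, 1.42470 mol O.
Total oxygen = 2.86808 mol. Normalization factor = 8/2.86808 = 2.78932.
Si per 8 O = 0.71235 × 2.78932 = 1.987.

1.987 Si apfu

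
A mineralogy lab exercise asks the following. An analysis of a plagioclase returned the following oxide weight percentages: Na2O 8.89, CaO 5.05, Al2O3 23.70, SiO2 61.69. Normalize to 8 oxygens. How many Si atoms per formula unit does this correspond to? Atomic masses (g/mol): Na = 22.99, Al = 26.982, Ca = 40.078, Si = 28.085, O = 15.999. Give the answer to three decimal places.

2.752 Si apfu

8.89 wt% Na2O ÷ 61.979 g/mol = 0.14344 mol, giving 0.28688 Na and 0.14344 O.
5.05 wt% CaO ÷ 56.077 g/mol = 0.09005 mol, giving 0.09005 Ca and 0.09005 O.
23.70 wt% Al2O3 ÷ 101.961 g/mol = 0.23244 mol, giving 0.46488 Al and 0.69732 O.
61.69 wt% SiO2 ÷ 60.083 g/mol = 1.02675 mol, giving 1.02675 Si and 2.05350 O.
Oxygen sums to 2.98431; scaling by 8/2.98431 = 2.68069 puts the formula on 8 O.
Si: 1.02675 × 2.68069 = 2.752 atoms per formula unit.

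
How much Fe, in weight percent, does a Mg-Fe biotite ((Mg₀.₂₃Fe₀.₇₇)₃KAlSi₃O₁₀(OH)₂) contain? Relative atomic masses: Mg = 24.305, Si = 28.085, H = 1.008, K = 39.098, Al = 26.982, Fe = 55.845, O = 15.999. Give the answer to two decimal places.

Molar mass of (Mg₀.₂₃Fe₀.₇₇)₃KAlSi₃O₁₀(OH)₂: 0.69*24.305 + 2.31*55.845 + 1*39.098 + 1*26.982 + 3*28.085 + 12*15.999 + 2*1.008 = 490.111 g/mol.
Mass of Fe per formula unit: 2.31 × 55.845 = 129.002 g.
Weight fraction Fe = 129.002 / 490.111 = 0.2632.

26.32 weight percent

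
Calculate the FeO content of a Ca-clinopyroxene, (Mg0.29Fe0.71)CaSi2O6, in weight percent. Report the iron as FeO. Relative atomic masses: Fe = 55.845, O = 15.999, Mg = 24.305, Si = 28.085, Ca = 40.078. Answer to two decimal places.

21.35 wt%

Molar mass of (Mg0.29Fe0.71)CaSi2O6 = 0.29*24.305 + 0.71*55.845 + 1*40.078 + 2*28.085 + 6*15.999 = 238.940 g/mol.
Each formula unit contains 0.71 Fe, equivalent to 0.71/1 = 0.7100 mol FeO.
M(FeO) = 1×55.845 + 1×15.999 = 71.844 g/mol.
Mass of FeO per formula unit = 0.7100 × 71.844 = 51.009 g.
FeO wt% = 51.009 / 238.940 × 100 = 21.35%.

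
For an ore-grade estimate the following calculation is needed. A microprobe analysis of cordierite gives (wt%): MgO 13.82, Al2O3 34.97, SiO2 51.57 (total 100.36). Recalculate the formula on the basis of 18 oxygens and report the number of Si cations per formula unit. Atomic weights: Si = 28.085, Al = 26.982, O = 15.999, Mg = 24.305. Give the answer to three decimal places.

MgO: 13.82/40.304 = 0.34289 mol → 0.34289 mol Mg, 0.34289 mol O.
Al2O3: 34.97/101.961 = 0.34297 mol → 0.68594 mol Al, 1.02891 mol O.
SiO2: 51.57/60.083 = 0.85831 mol → 0.85831 mol Si, 1.71662 mol O.
Total oxygen = 3.08842 mol. Normalization factor = 18/3.08842 = 5.82822.
Si per 18 O = 0.85831 × 5.82822 = 5.002.

5.002 Si apfu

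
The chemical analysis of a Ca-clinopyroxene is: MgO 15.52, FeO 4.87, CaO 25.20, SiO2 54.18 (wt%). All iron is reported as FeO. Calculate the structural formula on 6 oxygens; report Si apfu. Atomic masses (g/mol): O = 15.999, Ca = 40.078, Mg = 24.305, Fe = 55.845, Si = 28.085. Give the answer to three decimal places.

15.52 wt% MgO ÷ 40.304 g/mol = 0.38507 mol, giving 0.38507 Mg and 0.38507 O.
4.87 wt% FeO ÷ 71.844 g/mol = 0.06779 mol, giving 0.06779 Fe and 0.06779 O.
25.20 wt% CaO ÷ 56.077 g/mol = 0.44938 mol, giving 0.44938 Ca and 0.44938 O.
54.18 wt% SiO2 ÷ 60.083 g/mol = 0.90175 mol, giving 0.90175 Si and 1.80350 O.
Oxygen sums to 2.70574; scaling by 6/2.70574 = 2.21751 puts the formula on 6 O.
Si: 0.90175 × 2.21751 = 2.000 atoms per formula unit.

2.000 Si apfu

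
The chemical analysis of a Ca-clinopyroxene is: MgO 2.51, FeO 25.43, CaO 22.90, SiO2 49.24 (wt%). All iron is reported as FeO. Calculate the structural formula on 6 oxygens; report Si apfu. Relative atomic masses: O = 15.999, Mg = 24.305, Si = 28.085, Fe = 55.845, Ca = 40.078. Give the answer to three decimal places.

1.996 Si apfu

MgO (M=40.304): mol = 0.06228; Mg = 0.06228, O = 0.06228.
FeO (M=71.844): mol = 0.35396; Fe = 0.35396, O = 0.35396.
CaO (M=56.077): mol = 0.40837; Ca = 0.40837, O = 0.40837.
SiO2 (M=60.083): mol = 0.81953; Si = 0.81953, O = 1.63906.
ΣO = 2.46367; factor = 6/ΣO = 2.43539.
Si apfu = 0.81953 × 2.43539 = 1.996.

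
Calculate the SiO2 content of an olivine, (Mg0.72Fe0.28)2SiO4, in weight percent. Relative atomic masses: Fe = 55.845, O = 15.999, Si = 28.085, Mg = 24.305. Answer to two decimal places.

Molar mass of (Mg0.72Fe0.28)2SiO4 = 1.44·24.305 + 0.56·55.845 + 1·28.085 + 4·15.999 = 158.353 g/mol.
Each formula unit contains 1 Si, equivalent to 1/1 = 1.0000 mol SiO2.
M(SiO2) = 1×28.085 + 2×15.999 = 60.083 g/mol.
Mass of SiO2 per formula unit = 1.0000 × 60.083 = 60.083 g.
SiO2 wt% = 60.083 / 158.353 × 100 = 37.94%.

37.94 wt%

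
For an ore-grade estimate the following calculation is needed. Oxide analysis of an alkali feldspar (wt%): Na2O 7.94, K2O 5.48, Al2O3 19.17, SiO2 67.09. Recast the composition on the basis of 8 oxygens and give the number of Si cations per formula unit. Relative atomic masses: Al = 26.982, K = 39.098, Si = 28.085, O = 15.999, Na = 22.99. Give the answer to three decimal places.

2.994 Si apfu

Na2O: 7.94/61.979 = 0.12811 mol → 0.25622 mol Na, 0.12811 mol O.
K2O: 5.48/94.195 = 0.05818 mol → 0.11636 mol K, 0.05818 mol O.
Al2O3: 19.17/101.961 = 0.18801 mol → 0.37602 mol Al, 0.56403 mol O.
SiO2: 67.09/60.083 = 1.11662 mol → 1.11662 mol Si, 2.23324 mol O.
Total oxygen = 2.98356 mol. Normalization factor = 8/2.98356 = 2.68136.
Si per 8 O = 1.11662 × 2.68136 = 2.994.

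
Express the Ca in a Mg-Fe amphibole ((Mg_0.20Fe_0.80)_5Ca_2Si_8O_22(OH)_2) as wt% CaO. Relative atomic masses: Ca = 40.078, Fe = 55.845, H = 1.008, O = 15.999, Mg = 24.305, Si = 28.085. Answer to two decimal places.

Formula mass = 938.513 g/mol.
2 Ca → 2.0000 mol CaO per formula unit; M(CaO) = 56.077, so CaO mass = 112.154 g.
112.154/938.513 × 100 = 11.95 wt%.

11.95 wt%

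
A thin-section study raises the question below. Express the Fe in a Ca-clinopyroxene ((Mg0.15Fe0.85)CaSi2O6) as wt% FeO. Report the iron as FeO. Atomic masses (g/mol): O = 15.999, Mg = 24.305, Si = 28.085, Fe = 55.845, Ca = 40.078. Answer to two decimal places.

25.09 wt%

M((Mg0.15Fe0.85)CaSi2O6) = 243.356 g/mol; M(FeO) = 71.844 g/mol.
Moles FeO per formula unit = 0.85 Fe ÷ 1 = 0.8500.
FeO fraction = (0.8500 × 71.844) / 243.356 = 61.067/243.356 = 0.2509.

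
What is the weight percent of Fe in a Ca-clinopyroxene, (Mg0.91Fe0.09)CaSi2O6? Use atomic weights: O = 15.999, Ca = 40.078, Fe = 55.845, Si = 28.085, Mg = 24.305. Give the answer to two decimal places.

2.29 mass %

M((Mg0.91Fe0.09)CaSi2O6) = 219.386 g/mol.
Fe contributes 0.09 × 55.845 = 5.026 g per mole.
5.026/219.386 = 0.0229 → 2.29%.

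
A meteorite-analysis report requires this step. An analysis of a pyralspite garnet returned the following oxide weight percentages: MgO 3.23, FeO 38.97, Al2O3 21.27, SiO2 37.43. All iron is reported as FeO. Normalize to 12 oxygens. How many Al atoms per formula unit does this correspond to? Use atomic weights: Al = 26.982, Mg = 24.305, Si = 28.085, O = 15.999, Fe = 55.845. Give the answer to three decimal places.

2.007 Al apfu

MgO: 3.23/40.304 = 0.08014 mol → 0.08014 mol Mg, 0.08014 mol O.
FeO: 38.97/71.844 = 0.54243 mol → 0.54243 mol Fe, 0.54243 mol O.
Al2O3: 21.27/101.961 = 0.20861 mol → 0.41722 mol Al, 0.62583 mol O.
SiO2: 37.43/60.083 = 0.62297 mol → 0.62297 mol Si, 1.24594 mol O.
Total oxygen = 2.49434 mol. Normalization factor = 12/2.49434 = 4.81089.
Al per 12 O = 0.41722 × 4.81089 = 2.007.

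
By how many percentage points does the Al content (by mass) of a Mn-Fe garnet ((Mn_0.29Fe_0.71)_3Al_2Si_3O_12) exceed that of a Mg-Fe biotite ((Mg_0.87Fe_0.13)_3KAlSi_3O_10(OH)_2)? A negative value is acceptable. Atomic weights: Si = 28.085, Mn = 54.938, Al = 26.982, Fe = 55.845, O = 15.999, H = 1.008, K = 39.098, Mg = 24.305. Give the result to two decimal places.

4.58 percentage points

First mineral: 53.964 g Al in 496.953 g formula = 10.86 wt% Al.
Second mineral: 26.982 g Al in 429.555 g formula = 6.28 wt% Al.
10.86% − 6.28% gives a difference of 4.58 percentage points.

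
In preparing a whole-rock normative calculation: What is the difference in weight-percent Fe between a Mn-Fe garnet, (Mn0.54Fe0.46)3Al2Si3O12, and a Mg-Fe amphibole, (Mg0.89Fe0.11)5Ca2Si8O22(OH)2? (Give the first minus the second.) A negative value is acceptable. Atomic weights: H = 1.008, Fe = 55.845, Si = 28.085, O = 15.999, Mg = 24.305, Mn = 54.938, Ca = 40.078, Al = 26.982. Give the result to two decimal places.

M((Mn0.54Fe0.46)3Al2Si3O12) = 496.273 g/mol, so wt% Fe = 77.066/496.273 × 100 = 15.53%.
M((Mg0.89Fe0.11)5Ca2Si8O22(OH)2) = 829.700 g/mol, so wt% Fe = 30.715/829.700 × 100 = 3.70%.
15.53 − 3.70 = 11.83 pp.

11.83 percentage points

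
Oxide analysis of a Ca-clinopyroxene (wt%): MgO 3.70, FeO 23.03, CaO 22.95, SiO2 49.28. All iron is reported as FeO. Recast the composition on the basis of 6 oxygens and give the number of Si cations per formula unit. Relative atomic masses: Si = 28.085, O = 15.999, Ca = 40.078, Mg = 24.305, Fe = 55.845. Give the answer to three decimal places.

1.999 Si apfu

3.70 wt% MgO ÷ 40.304 g/mol = 0.09180 mol, giving 0.09180 Mg and 0.09180 O.
23.03 wt% FeO ÷ 71.844 g/mol = 0.32056 mol, giving 0.32056 Fe and 0.32056 O.
22.95 wt% CaO ÷ 56.077 g/mol = 0.40926 mol, giving 0.40926 Ca and 0.40926 O.
49.28 wt% SiO2 ÷ 60.083 g/mol = 0.82020 mol, giving 0.82020 Si and 1.64040 O.
Oxygen sums to 2.46202; scaling by 6/2.46202 = 2.43702 puts the formula on 6 O.
Si: 0.82020 × 2.43702 = 1.999 atoms per formula unit.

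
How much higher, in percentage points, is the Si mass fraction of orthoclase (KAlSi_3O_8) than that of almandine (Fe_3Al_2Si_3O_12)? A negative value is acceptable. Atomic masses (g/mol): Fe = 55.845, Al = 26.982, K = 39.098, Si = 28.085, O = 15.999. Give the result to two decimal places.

13.34 percentage points

M(KAlSi_3O_8) = 278.327 g/mol, so wt% Si = 84.255/278.327 × 100 = 30.27%.
M(Fe_3Al_2Si_3O_12) = 497.742 g/mol, so wt% Si = 84.255/497.742 × 100 = 16.93%.
30.27 − 16.93 = 13.34 pp.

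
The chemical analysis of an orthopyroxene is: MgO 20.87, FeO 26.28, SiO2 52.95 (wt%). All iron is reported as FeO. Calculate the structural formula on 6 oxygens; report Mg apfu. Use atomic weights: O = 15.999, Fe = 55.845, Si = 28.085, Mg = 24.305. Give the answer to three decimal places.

20.87 wt% MgO ÷ 40.304 g/mol = 0.51781 mol, giving 0.51781 Mg and 0.51781 O.
26.28 wt% FeO ÷ 71.844 g/mol = 0.36579 mol, giving 0.36579 Fe and 0.36579 O.
52.95 wt% SiO2 ÷ 60.083 g/mol = 0.88128 mol, giving 0.88128 Si and 1.76256 O.
Oxygen sums to 2.64616; scaling by 6/2.64616 = 2.26744 puts the formula on 6 O.
Mg: 0.51781 × 2.26744 = 1.174 atoms per formula unit.

1.174 Mg apfu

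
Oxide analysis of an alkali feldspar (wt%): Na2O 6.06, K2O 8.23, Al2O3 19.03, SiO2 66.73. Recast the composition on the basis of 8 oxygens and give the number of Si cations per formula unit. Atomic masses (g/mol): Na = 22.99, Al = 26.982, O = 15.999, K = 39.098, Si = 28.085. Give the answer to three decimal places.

6.06 wt% Na2O ÷ 61.979 g/mol = 0.09778 mol, giving 0.19556 Na and 0.09778 O.
8.23 wt% K2O ÷ 94.195 g/mol = 0.08737 mol, giving 0.17474 K and 0.08737 O.
19.03 wt% Al2O3 ÷ 101.961 g/mol = 0.18664 mol, giving 0.37328 Al and 0.55992 O.
66.73 wt% SiO2 ÷ 60.083 g/mol = 1.11063 mol, giving 1.11063 Si and 2.22126 O.
Oxygen sums to 2.96633; scaling by 8/2.96633 = 2.69694 puts the formula on 8 O.
Si: 1.11063 × 2.69694 = 2.995 atoms per formula unit.

2.995 Si apfu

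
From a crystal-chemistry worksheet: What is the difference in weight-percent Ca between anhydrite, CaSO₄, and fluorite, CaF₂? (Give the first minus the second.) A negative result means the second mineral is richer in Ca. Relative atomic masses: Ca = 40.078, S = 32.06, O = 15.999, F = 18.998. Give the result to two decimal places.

-21.89 percentage points

First mineral: 40.078 g Ca in 136.134 g formula = 29.44 wt% Ca.
Second mineral: 40.078 g Ca in 78.074 g formula = 51.33 wt% Ca.
29.44% − 51.33% gives a difference of -21.89 percentage points.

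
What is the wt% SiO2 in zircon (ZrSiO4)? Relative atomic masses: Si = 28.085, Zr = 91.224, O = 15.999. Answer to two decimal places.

32.78 wt%

Molar mass of ZrSiO4 = 1×91.224 + 1×28.085 + 4×15.999 = 183.305 g/mol.
Each formula unit contains 1 Si, equivalent to 1/1 = 1.0000 mol SiO2.
M(SiO2) = 1×28.085 + 2×15.999 = 60.083 g/mol.
Mass of SiO2 per formula unit = 1.0000 × 60.083 = 60.083 g.
SiO2 wt% = 60.083 / 183.305 × 100 = 32.78%.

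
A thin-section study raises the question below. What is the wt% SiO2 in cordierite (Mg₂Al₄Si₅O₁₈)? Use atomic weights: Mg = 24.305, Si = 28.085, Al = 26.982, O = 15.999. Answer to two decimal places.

M(Mg₂Al₄Si₅O₁₈) = 584.945 g/mol; M(SiO2) = 60.083 g/mol.
Moles SiO2 per formula unit = 5 Si ÷ 1 = 5.0000.
SiO2 fraction = (5.0000 × 60.083) / 584.945 = 300.415/584.945 = 0.5136.

51.36 wt%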